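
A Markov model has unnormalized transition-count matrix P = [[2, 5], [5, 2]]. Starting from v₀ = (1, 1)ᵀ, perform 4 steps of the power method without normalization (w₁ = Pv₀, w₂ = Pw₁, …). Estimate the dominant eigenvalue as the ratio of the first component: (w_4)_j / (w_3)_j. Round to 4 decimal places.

w1 = Pv₀ = (2·1 + 5·1; 5·1 + 2·1) = (7, 7)
w2 = Pw1 = (2·7 + 5·7; 5·7 + 2·7) = (49, 49)
w3 = Pw2 = (343, 343)
w4 = Pw3 = (2401, 2401)
Ratio at component: 2401 / 343 = 7.0000

7.0000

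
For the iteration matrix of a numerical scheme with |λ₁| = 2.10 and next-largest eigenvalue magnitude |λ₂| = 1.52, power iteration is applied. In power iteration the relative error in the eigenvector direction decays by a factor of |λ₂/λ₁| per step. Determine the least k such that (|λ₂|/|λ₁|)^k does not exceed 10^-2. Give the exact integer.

|λ₂/λ₁| = 1.52/2.10 = 0.72381
Need k ≥ ln(10^-2) / ln(0.72381) = -4.6052 / -0.3232 ≈ 14.247
Smallest integer k satisfying the bound: 15

15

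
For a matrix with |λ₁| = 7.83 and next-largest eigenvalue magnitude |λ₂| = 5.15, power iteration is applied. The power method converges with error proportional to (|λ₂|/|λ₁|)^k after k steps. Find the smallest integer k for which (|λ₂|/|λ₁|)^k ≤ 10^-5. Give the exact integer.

28

|λ₂/λ₁| = 5.15/7.83 = 0.65773
Need k ≥ ln(10^-5) / ln(0.65773) = -11.5129 / -0.4190 ≈ 27.479
Smallest integer k satisfying the bound: 28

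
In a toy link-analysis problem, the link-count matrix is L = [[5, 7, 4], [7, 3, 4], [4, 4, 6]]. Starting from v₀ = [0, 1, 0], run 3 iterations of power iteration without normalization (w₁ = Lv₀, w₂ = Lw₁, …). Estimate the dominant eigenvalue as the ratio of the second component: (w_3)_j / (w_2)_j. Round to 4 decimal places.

w1 = Lv₀ = (5·0 + 7·1 + 4·0; 7·0 + 3·1 + 4·0; 4·0 + 4·1 + 6·0) = (7, 3, 4)
w2 = Lw1 = (5·7 + 7·3 + 4·4; 7·7 + 3·3 + 4·4; 4·7 + 4·3 + 6·4) = (72, 74, 64)
w3 = Lw2 = (1134, 982, 968)
Ratio at component: 982 / 74 = 13.2703

λ ≈ 13.2703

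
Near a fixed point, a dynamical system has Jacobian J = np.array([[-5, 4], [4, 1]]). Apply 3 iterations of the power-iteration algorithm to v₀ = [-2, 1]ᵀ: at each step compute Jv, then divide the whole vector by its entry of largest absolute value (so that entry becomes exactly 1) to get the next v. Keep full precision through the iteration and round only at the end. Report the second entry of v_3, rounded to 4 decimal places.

Jv0 = (14.00000, -7.00000); divide by 14.00000 → v1 = (1.00000, -0.50000)
Jv1 = (-7.00000, 3.50000); divide by -7.00000 → v2 = (1.00000, -0.50000)
Jv2 = (-7.00000, 3.50000); divide by -7.00000 → v3 = (1.00000, -0.50000)
Requested entry of v3: -343/686 = -0.5000

-0.5000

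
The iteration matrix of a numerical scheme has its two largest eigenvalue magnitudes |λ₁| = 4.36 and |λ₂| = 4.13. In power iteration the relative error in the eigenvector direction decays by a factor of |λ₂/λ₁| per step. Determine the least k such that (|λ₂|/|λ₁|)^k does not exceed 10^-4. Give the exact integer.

170

|λ₂/λ₁| = 4.13/4.36 = 0.94725
Need k ≥ ln(10^-4) / ln(0.94725) = -9.2103 / -0.0542 ≈ 169.949
Smallest integer k satisfying the bound: 170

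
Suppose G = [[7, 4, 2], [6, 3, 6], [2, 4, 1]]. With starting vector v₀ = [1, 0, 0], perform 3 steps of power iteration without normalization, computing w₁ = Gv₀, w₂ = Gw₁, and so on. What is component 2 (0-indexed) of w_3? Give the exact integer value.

482

w1 = Gv₀ = (7, 6, 2)
w2 = Gw1 = (77, 72, 40)
w3 = Gw2 = (907, 918, 482)
The requested component of w3 is 482.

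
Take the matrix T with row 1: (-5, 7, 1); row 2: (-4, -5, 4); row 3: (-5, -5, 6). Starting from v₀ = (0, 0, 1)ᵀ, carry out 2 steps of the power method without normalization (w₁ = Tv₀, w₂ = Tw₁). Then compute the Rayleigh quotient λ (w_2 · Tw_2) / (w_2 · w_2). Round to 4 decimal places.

w1 = Tv₀ = ((-5)·0 + 7·0 + 1·1; (-4)·0 + (-5)·0 + 4·1; (-5)·0 + (-5)·0 + 6·1) = (1, 4, 6)
w2 = Tw1 = ((-5)·1 + 7·4 + 1·6; (-4)·1 + (-5)·4 + 4·6; (-5)·1 + (-5)·4 + 6·6) = (29, 0, 11)
Tw2 = (-134, -72, -79)
w2·Tw2 = 29·(-134) + 0·(-72) + 11·(-79) = -4755; w2·w2 = 29·29 + 0·0 + 11·11 = 962
λ ≈ -4755/962 = -4.9428

-4.9428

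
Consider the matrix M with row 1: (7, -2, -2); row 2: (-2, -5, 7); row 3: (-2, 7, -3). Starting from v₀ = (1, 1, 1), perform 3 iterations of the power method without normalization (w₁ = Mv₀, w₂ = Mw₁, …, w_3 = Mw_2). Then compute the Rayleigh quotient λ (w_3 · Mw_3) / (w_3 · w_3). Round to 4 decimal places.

λ ≈ -2.2382

w1 = Mv₀ = (3, 0, 2)
w2 = Mw1 = (17, 8, -12)
w3 = Mw2 = (127, -158, 58)
Mw3 = (1089, 942, -1534)
w3·Mw3 = 127·1089 + (-158)·942 + 58·(-1534) = -99505; w3·w3 = 127·127 + (-158)·(-158) + 58·58 = 44457
λ ≈ -99505/44457 = -2.2382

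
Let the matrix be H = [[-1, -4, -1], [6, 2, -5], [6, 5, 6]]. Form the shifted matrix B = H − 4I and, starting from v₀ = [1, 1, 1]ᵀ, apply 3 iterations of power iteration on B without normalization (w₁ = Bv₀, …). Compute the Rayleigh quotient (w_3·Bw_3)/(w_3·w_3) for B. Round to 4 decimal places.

B = H − 4I has rows (-5, -4, -1); (6, -2, -5); (6, 5, 2)
w1 = Bv₀ = ((-5)·1 + (-4)·1 + (-1)·1; 6·1 + (-2)·1 + (-5)·1; 6·1 + 5·1 + 2·1) = (-10, -1, 13)
w2 = Bw1 = ((-5)·(-10) + (-4)·(-1) + (-1)·13; 6·(-10) + (-2)·(-1) + (-5)·13; 6·(-10) + 5·(-1) + 2·13) = (41, -123, -39)
w3 = Bw2 = (326, 687, -447)
Bw3 = (-3931, 2817, 4497)
w3·Bw3 = -1356386; w3·w3 = 778054; μ ≈ -1356386/778054 = -1.7433

-1.7433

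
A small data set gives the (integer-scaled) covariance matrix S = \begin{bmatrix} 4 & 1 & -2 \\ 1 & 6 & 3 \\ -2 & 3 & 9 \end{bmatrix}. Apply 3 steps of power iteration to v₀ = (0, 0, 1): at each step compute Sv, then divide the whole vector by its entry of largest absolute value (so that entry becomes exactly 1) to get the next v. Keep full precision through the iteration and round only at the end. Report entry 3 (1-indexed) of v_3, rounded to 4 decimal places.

1.0000

Sv0 = (-2.00000, 3.00000, 9.00000); divide by 9.00000 → v1 = (-0.22222, 0.33333, 1.00000)
Sv1 = (-2.55556, 4.77778, 10.44444); divide by 10.44444 → v2 = (-0.24468, 0.45745, 1.00000)
Sv2 = (-2.52128, 5.50000, 10.86170); divide by 10.86170 → v3 = (-0.23213, 0.50637, 1.00000)
Requested entry of v3: 1021/1021 = 1.0000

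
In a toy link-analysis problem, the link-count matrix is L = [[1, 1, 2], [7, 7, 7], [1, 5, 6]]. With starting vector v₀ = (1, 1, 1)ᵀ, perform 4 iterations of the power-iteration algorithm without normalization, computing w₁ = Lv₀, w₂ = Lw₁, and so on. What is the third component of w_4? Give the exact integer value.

32365

w1 = Lv₀ = (1·1 + 1·1 + 2·1; 7·1 + 7·1 + 7·1; 1·1 + 5·1 + 6·1) = (4, 21, 12)
w2 = Lw1 = (1·4 + 1·21 + 2·12; 7·4 + 7·21 + 7·12; 1·4 + 5·21 + 6·12) = (49, 259, 181)
w3 = Lw2 = (670, 3423, 2430)
w4 = Lw3 = (8953, 45661, 32365)
The requested component of w4 is 32365.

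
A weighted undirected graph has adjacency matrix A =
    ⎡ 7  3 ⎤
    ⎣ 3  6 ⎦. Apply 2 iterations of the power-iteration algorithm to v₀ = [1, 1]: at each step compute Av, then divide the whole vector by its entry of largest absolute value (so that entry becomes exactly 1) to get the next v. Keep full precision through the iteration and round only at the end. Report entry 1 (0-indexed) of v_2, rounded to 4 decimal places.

Av0 = (10.00000, 9.00000); divide by 10.00000 → v1 = (1.00000, 0.90000)
Av1 = (9.70000, 8.40000); divide by 9.70000 → v2 = (1.00000, 0.86598)
Requested entry of v2: 84/97 = 0.8660

0.8660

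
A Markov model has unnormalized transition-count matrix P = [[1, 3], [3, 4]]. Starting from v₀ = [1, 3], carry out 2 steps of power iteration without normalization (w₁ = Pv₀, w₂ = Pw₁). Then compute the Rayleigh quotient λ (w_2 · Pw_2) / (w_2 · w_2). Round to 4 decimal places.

w1 = Pv₀ = (1·1 + 3·3; 3·1 + 4·3) = (10, 15)
w2 = Pw1 = (1·10 + 3·15; 3·10 + 4·15) = (55, 90)
Pw2 = (325, 525)
w2·Pw2 = 55·325 + 90·525 = 65125; w2·w2 = 55·55 + 90·90 = 11125
λ ≈ 65125/11125 = 5.8539

5.8539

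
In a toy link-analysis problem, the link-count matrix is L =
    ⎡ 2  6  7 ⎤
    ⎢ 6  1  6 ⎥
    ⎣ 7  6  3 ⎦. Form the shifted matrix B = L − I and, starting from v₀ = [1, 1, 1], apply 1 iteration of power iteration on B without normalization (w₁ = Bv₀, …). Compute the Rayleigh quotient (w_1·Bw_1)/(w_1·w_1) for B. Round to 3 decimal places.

B = L − I has rows (1, 6, 7); (6, 0, 6); (7, 6, 2)
w1 = Bv₀ = (1·1 + 6·1 + 7·1; 6·1 + 0·1 + 6·1; 7·1 + 6·1 + 2·1) = (14, 12, 15)
Bw1 = (191, 174, 200)
w1·Bw1 = 7762; w1·w1 = 565; μ ≈ 7762/565 = 13.738

13.738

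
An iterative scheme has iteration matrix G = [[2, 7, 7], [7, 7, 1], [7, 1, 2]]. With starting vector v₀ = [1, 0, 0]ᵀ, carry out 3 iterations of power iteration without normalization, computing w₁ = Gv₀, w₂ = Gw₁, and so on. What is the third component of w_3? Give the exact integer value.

854

w1 = Gv₀ = (2·1 + 7·0 + 7·0; 7·1 + 7·0 + 1·0; 7·1 + 1·0 + 2·0) = (2, 7, 7)
w2 = Gw1 = (2·2 + 7·7 + 7·7; 7·2 + 7·7 + 1·7; 7·2 + 1·7 + 2·7) = (102, 70, 35)
w3 = Gw2 = (939, 1239, 854)
The requested component of w3 is 854.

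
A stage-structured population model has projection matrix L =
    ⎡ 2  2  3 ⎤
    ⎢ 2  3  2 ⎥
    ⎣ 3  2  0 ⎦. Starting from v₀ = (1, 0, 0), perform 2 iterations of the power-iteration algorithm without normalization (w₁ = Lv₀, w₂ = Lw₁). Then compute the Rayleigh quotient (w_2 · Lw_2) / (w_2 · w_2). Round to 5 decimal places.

w1 = Lv₀ = (2, 2, 3)
w2 = Lw1 = (17, 16, 10)
Lw2 = (96, 102, 83)
w2·Lw2 = 17·96 + 16·102 + 10·83 = 4094; w2·w2 = 17·17 + 16·16 + 10·10 = 645
λ ≈ 4094/645 = 6.34729

6.34729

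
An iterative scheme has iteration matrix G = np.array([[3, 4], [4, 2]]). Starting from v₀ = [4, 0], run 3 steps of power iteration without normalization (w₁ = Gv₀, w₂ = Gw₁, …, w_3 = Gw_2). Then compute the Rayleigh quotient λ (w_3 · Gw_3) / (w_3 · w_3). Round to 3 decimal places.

w1 = Gv₀ = (3·4 + 4·0; 4·4 + 2·0) = (12, 16)
w2 = Gw1 = (3·12 + 4·16; 4·12 + 2·16) = (100, 80)
w3 = Gw2 = (620, 560)
Gw3 = (4100, 3600)
w3·Gw3 = 620·4100 + 560·3600 = 4558000; w3·w3 = 620·620 + 560·560 = 698000
λ ≈ 4558000/698000 = 6.530

6.530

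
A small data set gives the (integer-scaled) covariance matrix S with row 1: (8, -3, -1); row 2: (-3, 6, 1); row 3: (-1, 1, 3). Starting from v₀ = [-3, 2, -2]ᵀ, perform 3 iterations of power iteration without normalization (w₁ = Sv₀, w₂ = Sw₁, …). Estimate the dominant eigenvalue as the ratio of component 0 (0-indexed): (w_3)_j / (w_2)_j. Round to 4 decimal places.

w1 = Sv₀ = (8·(-3) + (-3)·2 + (-1)·(-2); (-3)·(-3) + 6·2 + 1·(-2); (-1)·(-3) + 1·2 + 3·(-2)) = (-28, 19, -1)
w2 = Sw1 = (8·(-28) + (-3)·19 + (-1)·(-1); (-3)·(-28) + 6·19 + 1·(-1); (-1)·(-28) + 1·19 + 3·(-1)) = (-280, 197, 44)
w3 = Sw2 = (-2875, 2066, 609)
Ratio at component: -2875 / -280 = 10.2679

λ ≈ 10.2679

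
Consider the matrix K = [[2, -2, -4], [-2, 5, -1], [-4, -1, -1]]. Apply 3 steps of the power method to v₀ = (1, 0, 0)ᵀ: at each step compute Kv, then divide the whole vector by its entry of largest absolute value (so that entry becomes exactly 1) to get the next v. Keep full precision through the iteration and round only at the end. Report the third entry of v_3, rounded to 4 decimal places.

Kv0 = (2.00000, -2.00000, -4.00000); divide by -4.00000 → v1 = (-0.50000, 0.50000, 1.00000)
Kv1 = (-6.00000, 2.50000, 0.50000); divide by -6.00000 → v2 = (1.00000, -0.41667, -0.08333)
Kv2 = (3.16667, -4.00000, -3.50000); divide by -4.00000 → v3 = (-0.79167, 1.00000, 0.87500)
Requested entry of v3: -84/-96 = 0.8750

0.8750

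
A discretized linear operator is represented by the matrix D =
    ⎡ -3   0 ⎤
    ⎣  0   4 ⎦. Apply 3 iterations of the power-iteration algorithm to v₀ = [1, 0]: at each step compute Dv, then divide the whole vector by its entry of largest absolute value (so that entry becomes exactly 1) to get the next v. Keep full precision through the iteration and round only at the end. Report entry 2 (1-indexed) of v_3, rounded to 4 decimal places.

0.0000

Dv0 = (-3.00000, 0.00000); divide by -3.00000 → v1 = (1.00000, 0.00000)
Dv1 = (-3.00000, 0.00000); divide by -3.00000 → v2 = (1.00000, 0.00000)
Dv2 = (-3.00000, 0.00000); divide by -3.00000 → v3 = (1.00000, 0.00000)
Requested entry of v3: 0/-27 = 0.0000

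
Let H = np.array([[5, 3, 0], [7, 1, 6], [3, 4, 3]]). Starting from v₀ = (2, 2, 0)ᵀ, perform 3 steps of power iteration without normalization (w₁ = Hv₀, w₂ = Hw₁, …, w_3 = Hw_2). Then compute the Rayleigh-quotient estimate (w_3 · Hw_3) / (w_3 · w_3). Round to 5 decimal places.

10.16756

w1 = Hv₀ = (5·2 + 3·2 + 0·0; 7·2 + 1·2 + 6·0; 3·2 + 4·2 + 3·0) = (16, 16, 14)
w2 = Hw1 = (5·16 + 3·16 + 0·14; 7·16 + 1·16 + 6·14; 3·16 + 4·16 + 3·14) = (128, 212, 154)
w3 = Hw2 = (1276, 2032, 1694)
Hw3 = (12476, 21128, 17038)
w3·Hw3 = 1276·12476 + 2032·21128 + 1694·17038 = 87713844; w3·w3 = 1276·1276 + 2032·2032 + 1694·1694 = 8626836
λ ≈ 87713844/8626836 = 10.16756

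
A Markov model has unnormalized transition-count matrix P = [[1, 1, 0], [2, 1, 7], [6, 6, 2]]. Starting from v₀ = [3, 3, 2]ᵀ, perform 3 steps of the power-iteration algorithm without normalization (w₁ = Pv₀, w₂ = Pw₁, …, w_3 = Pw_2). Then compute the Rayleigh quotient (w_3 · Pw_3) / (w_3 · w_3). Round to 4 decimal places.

w1 = Pv₀ = (6, 23, 40)
w2 = Pw1 = (29, 315, 254)
w3 = Pw2 = (344, 2151, 2572)
Pw3 = (2495, 20843, 20114)
w3·Pw3 = 344·2495 + 2151·20843 + 2572·20114 = 97424781; w3·w3 = 344·344 + 2151·2151 + 2572·2572 = 11360321
λ ≈ 97424781/11360321 = 8.5759

λ ≈ 8.5759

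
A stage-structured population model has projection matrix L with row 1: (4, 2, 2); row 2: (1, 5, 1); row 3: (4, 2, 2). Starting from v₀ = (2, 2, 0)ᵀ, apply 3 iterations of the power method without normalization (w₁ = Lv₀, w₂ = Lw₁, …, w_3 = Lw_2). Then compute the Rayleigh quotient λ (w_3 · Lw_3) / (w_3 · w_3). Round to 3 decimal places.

λ ≈ 7.591

w1 = Lv₀ = (12, 12, 12)
w2 = Lw1 = (96, 84, 96)
w3 = Lw2 = (744, 612, 744)
Lw3 = (5688, 4548, 5688)
w3·Lw3 = 744·5688 + 612·4548 + 744·5688 = 11247120; w3·w3 = 744·744 + 612·612 + 744·744 = 1481616
λ ≈ 11247120/1481616 = 7.591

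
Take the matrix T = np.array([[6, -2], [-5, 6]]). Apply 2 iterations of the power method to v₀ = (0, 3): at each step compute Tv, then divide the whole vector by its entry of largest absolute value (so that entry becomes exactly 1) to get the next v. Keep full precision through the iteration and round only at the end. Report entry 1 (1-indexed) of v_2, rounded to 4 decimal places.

Tv0 = (-6.00000, 18.00000); divide by 18.00000 → v1 = (-0.33333, 1.00000)
Tv1 = (-4.00000, 7.66667); divide by 7.66667 → v2 = (-0.52174, 1.00000)
Requested entry of v2: -72/138 = -0.5217

-0.5217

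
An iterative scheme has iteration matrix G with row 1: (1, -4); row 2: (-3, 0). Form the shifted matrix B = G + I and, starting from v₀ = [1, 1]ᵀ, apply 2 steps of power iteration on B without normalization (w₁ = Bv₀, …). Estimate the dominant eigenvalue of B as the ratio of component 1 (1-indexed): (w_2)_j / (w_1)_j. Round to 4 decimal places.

B = G + I has rows (2, -4); (-3, 1)
w1 = Bv₀ = (2·1 + (-4)·1; (-3)·1 + 1·1) = (-2, -2)
w2 = Bw1 = (2·(-2) + (-4)·(-2); (-3)·(-2) + 1·(-2)) = (4, 4)
Ratio: 4/-2 = -2.0000

μ ≈ -2.0000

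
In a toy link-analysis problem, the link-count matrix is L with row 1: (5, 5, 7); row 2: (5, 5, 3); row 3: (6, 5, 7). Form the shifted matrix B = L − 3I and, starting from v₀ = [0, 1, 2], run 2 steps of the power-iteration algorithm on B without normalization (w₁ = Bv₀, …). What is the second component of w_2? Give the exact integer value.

150

B = L − 3I has rows (2, 5, 7); (5, 2, 3); (6, 5, 4)
w1 = Bv₀ = (2·0 + 5·1 + 7·2; 5·0 + 2·1 + 3·2; 6·0 + 5·1 + 4·2) = (19, 8, 13)
w2 = Bw1 = (2·19 + 5·8 + 7·13; 5·19 + 2·8 + 3·13; 6·19 + 5·8 + 4·13) = (169, 150, 206)
Requested component of w2: 150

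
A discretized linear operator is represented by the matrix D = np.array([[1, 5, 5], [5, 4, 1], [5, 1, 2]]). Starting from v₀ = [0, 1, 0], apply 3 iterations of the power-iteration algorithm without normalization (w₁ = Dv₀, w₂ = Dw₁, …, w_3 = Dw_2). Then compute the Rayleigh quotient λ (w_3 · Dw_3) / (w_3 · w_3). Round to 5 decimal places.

λ ≈ 9.73121

w1 = Dv₀ = (1·0 + 5·1 + 5·0; 5·0 + 4·1 + 1·0; 5·0 + 1·1 + 2·0) = (5, 4, 1)
w2 = Dw1 = (1·5 + 5·4 + 5·1; 5·5 + 4·4 + 1·1; 5·5 + 1·4 + 2·1) = (30, 42, 31)
w3 = Dw2 = (395, 349, 254)
Dw3 = (3410, 3625, 2832)
w3·Dw3 = 395·3410 + 349·3625 + 254·2832 = 3331403; w3·w3 = 395·395 + 349·349 + 254·254 = 342342
λ ≈ 3331403/342342 = 9.73121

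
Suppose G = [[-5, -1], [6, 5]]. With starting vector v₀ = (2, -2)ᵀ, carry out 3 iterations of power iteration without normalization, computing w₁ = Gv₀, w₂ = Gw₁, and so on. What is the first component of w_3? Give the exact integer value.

w1 = Gv₀ = (-8, 2)
w2 = Gw1 = (38, -38)
w3 = Gw2 = (-152, 38)
The requested component of w3 is -152.

-152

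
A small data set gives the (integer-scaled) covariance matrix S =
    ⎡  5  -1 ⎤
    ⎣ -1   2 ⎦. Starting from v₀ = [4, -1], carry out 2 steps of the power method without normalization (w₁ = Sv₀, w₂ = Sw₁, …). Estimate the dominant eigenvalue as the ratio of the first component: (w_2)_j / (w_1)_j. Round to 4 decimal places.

w1 = Sv₀ = (21, -6)
w2 = Sw1 = (111, -33)
Ratio at component: 111 / 21 = 5.2857

5.2857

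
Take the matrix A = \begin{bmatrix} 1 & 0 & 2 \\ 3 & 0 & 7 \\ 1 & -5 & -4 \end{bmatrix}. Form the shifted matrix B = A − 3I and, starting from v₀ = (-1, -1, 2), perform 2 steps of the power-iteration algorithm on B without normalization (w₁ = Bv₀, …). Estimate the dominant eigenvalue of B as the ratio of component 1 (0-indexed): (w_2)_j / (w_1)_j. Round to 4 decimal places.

B = A − 3I has rows (-2, 0, 2); (3, -3, 7); (1, -5, -7)
w1 = Bv₀ = ((-2)·(-1) + 0·(-1) + 2·2; 3·(-1) + (-3)·(-1) + 7·2; 1·(-1) + (-5)·(-1) + (-7)·2) = (6, 14, -10)
w2 = Bw1 = ((-2)·6 + 0·14 + 2·(-10); 3·6 + (-3)·14 + 7·(-10); 1·6 + (-5)·14 + (-7)·(-10)) = (-32, -94, 6)
Ratio: -94/14 = -6.7143

-6.7143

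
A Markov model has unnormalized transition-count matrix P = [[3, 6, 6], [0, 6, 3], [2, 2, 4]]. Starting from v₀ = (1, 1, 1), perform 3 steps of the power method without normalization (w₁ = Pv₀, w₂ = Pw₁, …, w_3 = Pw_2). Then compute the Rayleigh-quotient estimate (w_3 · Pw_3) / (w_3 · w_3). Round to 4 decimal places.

w1 = Pv₀ = (3·1 + 6·1 + 6·1; 0·1 + 6·1 + 3·1; 2·1 + 2·1 + 4·1) = (15, 9, 8)
w2 = Pw1 = (3·15 + 6·9 + 6·8; 0·15 + 6·9 + 3·8; 2·15 + 2·9 + 4·8) = (147, 78, 80)
w3 = Pw2 = (1389, 708, 770)
Pw3 = (13035, 6558, 7274)
w3·Pw3 = 1389·13035 + 708·6558 + 770·7274 = 28349659; w3·w3 = 1389·1389 + 708·708 + 770·770 = 3023485
λ ≈ 28349659/3023485 = 9.3765

9.3765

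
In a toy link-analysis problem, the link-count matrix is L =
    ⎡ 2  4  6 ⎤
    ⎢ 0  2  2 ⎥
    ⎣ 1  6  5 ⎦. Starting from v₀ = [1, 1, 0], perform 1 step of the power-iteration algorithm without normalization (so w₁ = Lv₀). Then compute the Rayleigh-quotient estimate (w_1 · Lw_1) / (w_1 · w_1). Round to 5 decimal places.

λ ≈ 8.75281

w1 = Lv₀ = (6, 2, 7)
Lw1 = (62, 18, 53)
w1·Lw1 = 6·62 + 2·18 + 7·53 = 779; w1·w1 = 6·6 + 2·2 + 7·7 = 89
λ ≈ 779/89 = 8.75281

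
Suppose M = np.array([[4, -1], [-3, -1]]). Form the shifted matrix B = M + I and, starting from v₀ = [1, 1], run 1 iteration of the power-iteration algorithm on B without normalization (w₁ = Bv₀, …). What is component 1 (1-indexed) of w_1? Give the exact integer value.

4

B = M + I has rows (5, -1); (-3, 0)
w1 = Bv₀ = (5·1 + (-1)·1; (-3)·1 + 0·1) = (4, -3)
Requested component of w1: 4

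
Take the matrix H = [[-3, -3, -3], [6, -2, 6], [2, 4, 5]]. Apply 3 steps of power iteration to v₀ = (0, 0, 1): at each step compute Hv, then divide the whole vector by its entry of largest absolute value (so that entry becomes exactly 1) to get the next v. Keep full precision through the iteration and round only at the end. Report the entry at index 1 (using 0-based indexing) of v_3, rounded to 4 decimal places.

0.6826

Hv0 = (-3.00000, 6.00000, 5.00000); divide by 6.00000 → v1 = (-0.50000, 1.00000, 0.83333)
Hv1 = (-4.00000, 0.00000, 7.16667); divide by 7.16667 → v2 = (-0.55814, 0.00000, 1.00000)
Hv2 = (-1.32558, 2.65116, 3.88372); divide by 3.88372 → v3 = (-0.34132, 0.68263, 1.00000)
Requested entry of v3: 114/167 = 0.6826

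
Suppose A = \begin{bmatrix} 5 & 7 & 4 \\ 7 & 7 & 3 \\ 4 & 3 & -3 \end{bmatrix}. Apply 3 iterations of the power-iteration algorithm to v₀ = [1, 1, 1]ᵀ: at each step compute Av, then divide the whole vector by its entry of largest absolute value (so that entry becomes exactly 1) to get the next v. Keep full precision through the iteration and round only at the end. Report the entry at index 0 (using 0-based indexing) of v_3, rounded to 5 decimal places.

Av0 = (16.000000, 17.000000, 4.000000); divide by 17.000000 → v1 = (0.941176, 1.000000, 0.235294)
Av1 = (12.647059, 14.294118, 6.058824); divide by 14.294118 → v2 = (0.884774, 1.000000, 0.423868)
Av2 = (13.119342, 14.465021, 5.267490); divide by 14.465021 → v3 = (0.906970, 1.000000, 0.364154)
Requested entry of v3: 3188/3515 = 0.90697

0.90697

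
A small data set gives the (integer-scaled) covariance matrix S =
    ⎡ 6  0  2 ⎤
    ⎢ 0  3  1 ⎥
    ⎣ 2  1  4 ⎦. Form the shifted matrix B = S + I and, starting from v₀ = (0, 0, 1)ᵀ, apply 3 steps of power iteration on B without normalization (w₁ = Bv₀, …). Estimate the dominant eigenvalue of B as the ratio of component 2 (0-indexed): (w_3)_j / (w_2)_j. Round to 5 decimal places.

B = S + I has rows (7, 0, 2); (0, 4, 1); (2, 1, 5)
w1 = Bv₀ = (7·0 + 0·0 + 2·1; 0·0 + 4·0 + 1·1; 2·0 + 1·0 + 5·1) = (2, 1, 5)
w2 = Bw1 = (7·2 + 0·1 + 2·5; 0·2 + 4·1 + 1·5; 2·2 + 1·1 + 5·5) = (24, 9, 30)
w3 = Bw2 = (228, 66, 207)
Ratio: 207/30 = 6.90000

μ ≈ 6.90000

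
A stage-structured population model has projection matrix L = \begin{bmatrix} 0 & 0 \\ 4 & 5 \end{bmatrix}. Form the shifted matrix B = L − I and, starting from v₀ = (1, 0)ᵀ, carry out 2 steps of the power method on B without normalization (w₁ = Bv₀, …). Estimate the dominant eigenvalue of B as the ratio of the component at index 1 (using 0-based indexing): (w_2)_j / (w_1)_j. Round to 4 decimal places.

B = L − I has rows (-1, 0); (4, 4)
w1 = Bv₀ = (-1, 4)
w2 = Bw1 = (1, 12)
Ratio: 12/4 = 3.0000

μ ≈ 3.0000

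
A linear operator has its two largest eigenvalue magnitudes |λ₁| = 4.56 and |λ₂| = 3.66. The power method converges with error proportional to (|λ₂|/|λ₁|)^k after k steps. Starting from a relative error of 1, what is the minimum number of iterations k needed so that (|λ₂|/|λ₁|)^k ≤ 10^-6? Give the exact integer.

|λ₂/λ₁| = 3.66/4.56 = 0.80263
Need k ≥ ln(10^-6) / ln(0.80263) = -13.8155 / -0.2199 ≈ 62.838
Smallest integer k satisfying the bound: 63

63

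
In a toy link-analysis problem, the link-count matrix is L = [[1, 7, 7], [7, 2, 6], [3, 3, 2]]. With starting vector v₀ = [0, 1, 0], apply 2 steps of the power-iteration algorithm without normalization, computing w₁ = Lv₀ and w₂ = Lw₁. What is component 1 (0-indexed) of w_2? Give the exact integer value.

w1 = Lv₀ = (7, 2, 3)
w2 = Lw1 = (42, 71, 33)
The requested component of w2 is 71.

71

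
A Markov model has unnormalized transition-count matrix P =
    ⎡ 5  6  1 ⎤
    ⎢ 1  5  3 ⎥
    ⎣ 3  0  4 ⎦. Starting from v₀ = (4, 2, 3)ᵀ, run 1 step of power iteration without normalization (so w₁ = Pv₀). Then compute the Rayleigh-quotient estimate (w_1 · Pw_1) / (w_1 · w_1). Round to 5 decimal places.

w1 = Pv₀ = (5·4 + 6·2 + 1·3; 1·4 + 5·2 + 3·3; 3·4 + 0·2 + 4·3) = (35, 23, 24)
Pw1 = (337, 222, 201)
w1·Pw1 = 35·337 + 23·222 + 24·201 = 21725; w1·w1 = 35·35 + 23·23 + 24·24 = 2330
λ ≈ 21725/2330 = 9.32403

9.32403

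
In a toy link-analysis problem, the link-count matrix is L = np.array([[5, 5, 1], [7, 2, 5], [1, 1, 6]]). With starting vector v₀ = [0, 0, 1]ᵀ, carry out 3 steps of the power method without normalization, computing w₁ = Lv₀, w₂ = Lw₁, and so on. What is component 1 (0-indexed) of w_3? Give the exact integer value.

w1 = Lv₀ = (5·0 + 5·0 + 1·1; 7·0 + 2·0 + 5·1; 1·0 + 1·0 + 6·1) = (1, 5, 6)
w2 = Lw1 = (5·1 + 5·5 + 1·6; 7·1 + 2·5 + 5·6; 1·1 + 1·5 + 6·6) = (36, 47, 42)
w3 = Lw2 = (457, 556, 335)
The requested component of w3 is 556.

556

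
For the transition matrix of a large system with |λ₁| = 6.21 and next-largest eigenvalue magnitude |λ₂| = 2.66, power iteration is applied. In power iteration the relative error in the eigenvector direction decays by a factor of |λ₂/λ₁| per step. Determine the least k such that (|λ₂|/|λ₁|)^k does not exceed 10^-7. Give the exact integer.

20

|λ₂/λ₁| = 2.66/6.21 = 0.42834
Need k ≥ ln(10^-7) / ln(0.42834) = -16.1181 / -0.8478 ≈ 19.011
Smallest integer k satisfying the bound: 20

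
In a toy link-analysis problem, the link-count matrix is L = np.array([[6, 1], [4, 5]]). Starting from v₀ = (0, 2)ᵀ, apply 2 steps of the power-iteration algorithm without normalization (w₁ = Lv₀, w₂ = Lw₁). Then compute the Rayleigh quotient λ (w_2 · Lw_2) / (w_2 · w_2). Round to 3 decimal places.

λ ≈ 6.784

w1 = Lv₀ = (6·0 + 1·2; 4·0 + 5·2) = (2, 10)
w2 = Lw1 = (6·2 + 1·10; 4·2 + 5·10) = (22, 58)
Lw2 = (190, 378)
w2·Lw2 = 22·190 + 58·378 = 26104; w2·w2 = 22·22 + 58·58 = 3848
λ ≈ 26104/3848 = 6.784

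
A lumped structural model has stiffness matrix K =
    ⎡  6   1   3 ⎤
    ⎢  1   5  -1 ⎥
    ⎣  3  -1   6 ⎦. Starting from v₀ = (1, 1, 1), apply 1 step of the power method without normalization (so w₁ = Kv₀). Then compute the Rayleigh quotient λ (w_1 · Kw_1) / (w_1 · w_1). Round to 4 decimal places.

λ ≈ 8.5132

w1 = Kv₀ = (6·1 + 1·1 + 3·1; 1·1 + 5·1 + (-1)·1; 3·1 + (-1)·1 + 6·1) = (10, 5, 8)
Kw1 = (89, 27, 73)
w1·Kw1 = 10·89 + 5·27 + 8·73 = 1609; w1·w1 = 10·10 + 5·5 + 8·8 = 189
λ ≈ 1609/189 = 8.5132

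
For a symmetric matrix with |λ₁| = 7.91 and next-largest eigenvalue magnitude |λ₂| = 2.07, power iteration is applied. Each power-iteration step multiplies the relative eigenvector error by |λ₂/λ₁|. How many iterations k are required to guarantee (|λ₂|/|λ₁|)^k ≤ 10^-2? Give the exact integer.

4

|λ₂/λ₁| = 2.07/7.91 = 0.26169
Need k ≥ ln(10^-2) / ln(0.26169) = -4.6052 / -1.3406 ≈ 3.435
Smallest integer k satisfying the bound: 4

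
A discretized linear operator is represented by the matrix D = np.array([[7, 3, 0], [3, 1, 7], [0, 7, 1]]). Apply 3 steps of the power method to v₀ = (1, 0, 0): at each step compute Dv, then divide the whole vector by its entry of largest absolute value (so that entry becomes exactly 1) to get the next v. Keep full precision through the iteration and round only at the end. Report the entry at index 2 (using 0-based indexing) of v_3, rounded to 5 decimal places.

Dv0 = (7.000000, 3.000000, 0.000000); divide by 7.000000 → v1 = (1.000000, 0.428571, 0.000000)
Dv1 = (8.285714, 3.428571, 3.000000); divide by 8.285714 → v2 = (1.000000, 0.413793, 0.362069)
Dv2 = (8.241379, 5.948276, 3.258621); divide by 8.241379 → v3 = (1.000000, 0.721757, 0.395397)
Requested entry of v3: 189/478 = 0.39540

0.39540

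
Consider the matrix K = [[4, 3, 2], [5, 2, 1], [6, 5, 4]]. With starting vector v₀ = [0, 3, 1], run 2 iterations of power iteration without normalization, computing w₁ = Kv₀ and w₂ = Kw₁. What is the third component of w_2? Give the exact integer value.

w1 = Kv₀ = (4·0 + 3·3 + 2·1; 5·0 + 2·3 + 1·1; 6·0 + 5·3 + 4·1) = (11, 7, 19)
w2 = Kw1 = (4·11 + 3·7 + 2·19; 5·11 + 2·7 + 1·19; 6·11 + 5·7 + 4·19) = (103, 88, 177)
The requested component of w2 is 177.

177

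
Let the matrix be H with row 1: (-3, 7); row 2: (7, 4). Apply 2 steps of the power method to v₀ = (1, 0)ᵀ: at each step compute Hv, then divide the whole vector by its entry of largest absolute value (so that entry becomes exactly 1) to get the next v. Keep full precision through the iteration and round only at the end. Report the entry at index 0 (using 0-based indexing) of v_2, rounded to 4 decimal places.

1.0000

Hv0 = (-3.00000, 7.00000); divide by 7.00000 → v1 = (-0.42857, 1.00000)
Hv1 = (8.28571, 1.00000); divide by 8.28571 → v2 = (1.00000, 0.12069)
Requested entry of v2: 58/58 = 1.0000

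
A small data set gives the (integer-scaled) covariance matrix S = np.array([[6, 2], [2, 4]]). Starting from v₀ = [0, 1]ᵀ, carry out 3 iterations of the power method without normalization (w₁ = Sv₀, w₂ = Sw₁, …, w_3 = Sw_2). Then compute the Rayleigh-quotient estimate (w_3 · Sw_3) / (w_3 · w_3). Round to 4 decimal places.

w1 = Sv₀ = (2, 4)
w2 = Sw1 = (20, 20)
w3 = Sw2 = (160, 120)
Sw3 = (1200, 800)
w3·Sw3 = 160·1200 + 120·800 = 288000; w3·w3 = 160·160 + 120·120 = 40000
λ ≈ 288000/40000 = 7.2000

λ ≈ 7.2000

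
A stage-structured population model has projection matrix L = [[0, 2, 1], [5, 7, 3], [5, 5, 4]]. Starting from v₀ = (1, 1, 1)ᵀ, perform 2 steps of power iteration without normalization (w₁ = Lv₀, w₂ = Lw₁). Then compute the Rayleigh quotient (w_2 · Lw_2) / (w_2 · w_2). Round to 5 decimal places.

λ ≈ 11.04388

w1 = Lv₀ = (0·1 + 2·1 + 1·1; 5·1 + 7·1 + 3·1; 5·1 + 5·1 + 4·1) = (3, 15, 14)
w2 = Lw1 = (0·3 + 2·15 + 1·14; 5·3 + 7·15 + 3·14; 5·3 + 5·15 + 4·14) = (44, 162, 146)
Lw2 = (470, 1792, 1614)
w2·Lw2 = 44·470 + 162·1792 + 146·1614 = 546628; w2·w2 = 44·44 + 162·162 + 146·146 = 49496
λ ≈ 546628/49496 = 11.04388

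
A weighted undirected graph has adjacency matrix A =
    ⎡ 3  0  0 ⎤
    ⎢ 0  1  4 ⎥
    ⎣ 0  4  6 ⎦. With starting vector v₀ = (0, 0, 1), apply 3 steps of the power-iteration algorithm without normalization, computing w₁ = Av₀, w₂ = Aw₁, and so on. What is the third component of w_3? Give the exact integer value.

w1 = Av₀ = (0, 4, 6)
w2 = Aw1 = (0, 28, 52)
w3 = Aw2 = (0, 236, 424)
The requested component of w3 is 424.

424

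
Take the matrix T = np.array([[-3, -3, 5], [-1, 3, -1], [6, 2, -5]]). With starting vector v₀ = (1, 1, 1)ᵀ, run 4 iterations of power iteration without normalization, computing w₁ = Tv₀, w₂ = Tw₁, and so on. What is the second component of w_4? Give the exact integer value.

-23

w1 = Tv₀ = (-1, 1, 3)
w2 = Tw1 = (15, 1, -19)
w3 = Tw2 = (-143, 7, 187)
w4 = Tw3 = (1343, -23, -1779)
The requested component of w4 is -23.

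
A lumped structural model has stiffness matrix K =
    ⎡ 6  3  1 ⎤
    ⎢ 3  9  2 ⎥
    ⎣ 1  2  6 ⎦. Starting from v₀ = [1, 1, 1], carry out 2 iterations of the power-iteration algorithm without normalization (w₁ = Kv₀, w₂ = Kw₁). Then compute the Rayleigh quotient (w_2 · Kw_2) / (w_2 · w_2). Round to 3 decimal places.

w1 = Kv₀ = (10, 14, 9)
w2 = Kw1 = (111, 174, 92)
Kw2 = (1280, 2083, 1011)
w2·Kw2 = 111·1280 + 174·2083 + 92·1011 = 597534; w2·w2 = 111·111 + 174·174 + 92·92 = 51061
λ ≈ 597534/51061 = 11.702

11.702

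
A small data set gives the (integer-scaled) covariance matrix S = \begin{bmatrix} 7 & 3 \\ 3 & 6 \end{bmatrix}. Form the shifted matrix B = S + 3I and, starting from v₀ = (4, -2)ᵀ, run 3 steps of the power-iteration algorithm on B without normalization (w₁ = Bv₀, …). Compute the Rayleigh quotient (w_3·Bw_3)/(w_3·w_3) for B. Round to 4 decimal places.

B = S + 3I has rows (10, 3); (3, 9)
w1 = Bv₀ = (34, -6)
w2 = Bw1 = (322, 48)
w3 = Bw2 = (3364, 1398)
Bw3 = (37834, 22674)
w3·Bw3 = 158971828; w3·w3 = 13270900; μ ≈ 158971828/13270900 = 11.9790

11.9790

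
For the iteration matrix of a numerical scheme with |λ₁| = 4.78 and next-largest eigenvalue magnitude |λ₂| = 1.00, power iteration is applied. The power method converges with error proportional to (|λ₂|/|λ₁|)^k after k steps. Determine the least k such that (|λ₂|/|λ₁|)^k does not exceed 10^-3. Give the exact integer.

|λ₂/λ₁| = 1.00/4.78 = 0.20921
Need k ≥ ln(10^-3) / ln(0.20921) = -6.9078 / -1.5644 ≈ 4.415
Smallest integer k satisfying the bound: 5

5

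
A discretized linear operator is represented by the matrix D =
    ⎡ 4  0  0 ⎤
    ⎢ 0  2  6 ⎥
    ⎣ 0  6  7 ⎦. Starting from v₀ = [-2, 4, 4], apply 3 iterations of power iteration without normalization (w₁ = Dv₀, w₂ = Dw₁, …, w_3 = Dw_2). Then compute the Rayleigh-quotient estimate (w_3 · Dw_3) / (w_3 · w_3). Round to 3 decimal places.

w1 = Dv₀ = (4·(-2) + 0·4 + 0·4; 0·(-2) + 2·4 + 6·4; 0·(-2) + 6·4 + 7·4) = (-8, 32, 52)
w2 = Dw1 = (4·(-8) + 0·32 + 0·52; 0·(-8) + 2·32 + 6·52; 0·(-8) + 6·32 + 7·52) = (-32, 376, 556)
w3 = Dw2 = (-128, 4088, 6148)
Dw3 = (-512, 45064, 67564)
w3·Dw3 = (-128)·(-512) + 4088·45064 + 6148·67564 = 599670640; w3·w3 = (-128)·(-128) + 4088·4088 + 6148·6148 = 54526032
λ ≈ 599670640/54526032 = 10.998

λ ≈ 10.998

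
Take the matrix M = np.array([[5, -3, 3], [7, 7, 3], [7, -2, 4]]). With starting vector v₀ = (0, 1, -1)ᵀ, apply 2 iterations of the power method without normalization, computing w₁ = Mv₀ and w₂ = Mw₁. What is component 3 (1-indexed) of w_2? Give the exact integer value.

-74

w1 = Mv₀ = (5·0 + (-3)·1 + 3·(-1); 7·0 + 7·1 + 3·(-1); 7·0 + (-2)·1 + 4·(-1)) = (-6, 4, -6)
w2 = Mw1 = (5·(-6) + (-3)·4 + 3·(-6); 7·(-6) + 7·4 + 3·(-6); 7·(-6) + (-2)·4 + 4·(-6)) = (-60, -32, -74)
The requested component of w2 is -74.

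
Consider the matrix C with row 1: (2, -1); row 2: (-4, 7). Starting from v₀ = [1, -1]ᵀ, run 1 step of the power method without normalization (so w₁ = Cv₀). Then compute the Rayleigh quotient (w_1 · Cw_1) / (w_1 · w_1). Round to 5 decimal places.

7.92308

w1 = Cv₀ = (2·1 + (-1)·(-1); (-4)·1 + 7·(-1)) = (3, -11)
Cw1 = (17, -89)
w1·Cw1 = 3·17 + (-11)·(-89) = 1030; w1·w1 = 3·3 + (-11)·(-11) = 130
λ ≈ 1030/130 = 7.92308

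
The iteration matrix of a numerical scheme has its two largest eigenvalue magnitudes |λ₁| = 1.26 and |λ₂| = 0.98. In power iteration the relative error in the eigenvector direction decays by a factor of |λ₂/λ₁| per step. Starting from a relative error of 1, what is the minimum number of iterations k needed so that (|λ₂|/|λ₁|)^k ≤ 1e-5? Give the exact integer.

46

|λ₂/λ₁| = 0.98/1.26 = 0.77778
Need k ≥ ln(1e-5) / ln(0.77778) = -11.5129 / -0.2513 ≈ 45.811
Smallest integer k satisfying the bound: 46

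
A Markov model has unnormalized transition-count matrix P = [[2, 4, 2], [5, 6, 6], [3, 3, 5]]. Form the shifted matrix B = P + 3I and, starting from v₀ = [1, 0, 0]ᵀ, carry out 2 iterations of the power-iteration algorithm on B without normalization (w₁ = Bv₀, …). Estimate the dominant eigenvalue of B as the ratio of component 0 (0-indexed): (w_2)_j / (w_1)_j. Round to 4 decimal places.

μ ≈ 10.2000

B = P + 3I has rows (5, 4, 2); (5, 9, 6); (3, 3, 8)
w1 = Bv₀ = (5·1 + 4·0 + 2·0; 5·1 + 9·0 + 6·0; 3·1 + 3·0 + 8·0) = (5, 5, 3)
w2 = Bw1 = (5·5 + 4·5 + 2·3; 5·5 + 9·5 + 6·3; 3·5 + 3·5 + 8·3) = (51, 88, 54)
Ratio: 51/5 = 10.2000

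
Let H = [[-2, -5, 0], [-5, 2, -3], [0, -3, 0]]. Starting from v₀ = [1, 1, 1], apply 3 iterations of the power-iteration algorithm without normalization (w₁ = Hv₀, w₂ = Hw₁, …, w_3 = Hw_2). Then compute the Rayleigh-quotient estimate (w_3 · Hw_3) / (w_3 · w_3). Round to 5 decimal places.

-5.89242

w1 = Hv₀ = (-7, -6, -3)
w2 = Hw1 = (44, 32, 18)
w3 = Hw2 = (-248, -210, -96)
Hw3 = (1546, 1108, 630)
w3·Hw3 = (-248)·1546 + (-210)·1108 + (-96)·630 = -676568; w3·w3 = (-248)·(-248) + (-210)·(-210) + (-96)·(-96) = 114820
λ ≈ -676568/114820 = -5.89242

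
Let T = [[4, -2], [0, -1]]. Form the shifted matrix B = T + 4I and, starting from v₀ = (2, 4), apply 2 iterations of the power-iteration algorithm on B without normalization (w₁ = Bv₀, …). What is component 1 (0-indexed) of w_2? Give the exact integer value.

B = T + 4I has rows (8, -2); (0, 3)
w1 = Bv₀ = (8·2 + (-2)·4; 0·2 + 3·4) = (8, 12)
w2 = Bw1 = (8·8 + (-2)·12; 0·8 + 3·12) = (40, 36)
Requested component of w2: 36

36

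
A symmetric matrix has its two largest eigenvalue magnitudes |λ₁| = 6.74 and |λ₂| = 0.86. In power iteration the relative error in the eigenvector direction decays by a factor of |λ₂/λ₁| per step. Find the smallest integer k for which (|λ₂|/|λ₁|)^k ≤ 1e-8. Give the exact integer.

|λ₂/λ₁| = 0.86/6.74 = 0.12760
Need k ≥ ln(1e-8) / ln(0.12760) = -18.4207 / -2.0589 ≈ 8.947
Smallest integer k satisfying the bound: 9

9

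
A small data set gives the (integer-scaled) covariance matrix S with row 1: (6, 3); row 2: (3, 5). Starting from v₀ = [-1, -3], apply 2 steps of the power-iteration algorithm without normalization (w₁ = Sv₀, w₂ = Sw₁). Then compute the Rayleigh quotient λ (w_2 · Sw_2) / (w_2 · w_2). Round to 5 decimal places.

λ ≈ 8.52599

w1 = Sv₀ = (6·(-1) + 3·(-3); 3·(-1) + 5·(-3)) = (-15, -18)
w2 = Sw1 = (6·(-15) + 3·(-18); 3·(-15) + 5·(-18)) = (-144, -135)
Sw2 = (-1269, -1107)
w2·Sw2 = (-144)·(-1269) + (-135)·(-1107) = 332181; w2·w2 = (-144)·(-144) + (-135)·(-135) = 38961
λ ≈ 332181/38961 = 8.52599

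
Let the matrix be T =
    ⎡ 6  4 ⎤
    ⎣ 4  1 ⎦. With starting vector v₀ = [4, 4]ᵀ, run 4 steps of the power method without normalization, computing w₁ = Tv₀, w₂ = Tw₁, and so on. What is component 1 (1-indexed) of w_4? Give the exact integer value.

w1 = Tv₀ = (40, 20)
w2 = Tw1 = (320, 180)
w3 = Tw2 = (2640, 1460)
w4 = Tw3 = (21680, 12020)
The requested component of w4 is 21680.

21680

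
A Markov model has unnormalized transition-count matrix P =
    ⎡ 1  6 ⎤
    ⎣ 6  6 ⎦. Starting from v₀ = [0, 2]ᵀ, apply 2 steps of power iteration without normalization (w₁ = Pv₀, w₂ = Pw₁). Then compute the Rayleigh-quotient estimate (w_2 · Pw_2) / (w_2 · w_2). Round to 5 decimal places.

w1 = Pv₀ = (1·0 + 6·2; 6·0 + 6·2) = (12, 12)
w2 = Pw1 = (1·12 + 6·12; 6·12 + 6·12) = (84, 144)
Pw2 = (948, 1368)
w2·Pw2 = 84·948 + 144·1368 = 276624; w2·w2 = 84·84 + 144·144 = 27792
λ ≈ 276624/27792 = 9.95337

9.95337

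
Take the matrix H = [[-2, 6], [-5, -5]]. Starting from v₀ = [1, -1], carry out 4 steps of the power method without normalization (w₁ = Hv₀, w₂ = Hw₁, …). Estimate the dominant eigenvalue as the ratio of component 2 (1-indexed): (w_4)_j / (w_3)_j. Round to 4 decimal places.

w1 = Hv₀ = (-8, 0)
w2 = Hw1 = (16, 40)
w3 = Hw2 = (208, -280)
w4 = Hw3 = (-2096, 360)
Ratio at component: 360 / -280 = -1.2857

-1.2857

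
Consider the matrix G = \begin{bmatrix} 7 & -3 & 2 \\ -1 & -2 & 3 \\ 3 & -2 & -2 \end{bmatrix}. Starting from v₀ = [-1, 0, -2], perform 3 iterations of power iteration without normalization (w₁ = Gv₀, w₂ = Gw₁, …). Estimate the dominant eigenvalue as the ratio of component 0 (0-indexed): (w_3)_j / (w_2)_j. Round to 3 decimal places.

9.033

w1 = Gv₀ = (-11, -5, 1)
w2 = Gw1 = (-60, 24, -25)
w3 = Gw2 = (-542, -63, -178)
Ratio at component: -542 / -60 = 9.033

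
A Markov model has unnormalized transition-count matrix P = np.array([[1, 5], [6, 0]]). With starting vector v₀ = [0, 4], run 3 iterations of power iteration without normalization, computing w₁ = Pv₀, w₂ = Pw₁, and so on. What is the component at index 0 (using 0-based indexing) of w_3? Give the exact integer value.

w1 = Pv₀ = (1·0 + 5·4; 6·0 + 0·4) = (20, 0)
w2 = Pw1 = (1·20 + 5·0; 6·20 + 0·0) = (20, 120)
w3 = Pw2 = (620, 120)
The requested component of w3 is 620.

620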